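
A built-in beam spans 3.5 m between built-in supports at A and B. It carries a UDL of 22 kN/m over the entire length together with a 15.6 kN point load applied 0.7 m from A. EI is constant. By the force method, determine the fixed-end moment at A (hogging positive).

Release both end moments; the primary structure is a simply-supported span AB with redundants M_A and M_B.
Simple-span end rotations at A and B under the given loads:
  at A: UDL 22: wL³/(24EI) = 39.3/EI
  at B: UDL 22: wL³/(24EI) = 39.3/EI
  at A: point load 15.6 at a = 0.7: Pab(L + b)/(6LEI) = 9.173/EI
  at B: point load 15.6 at a = 0.7: Pab(L + a)/(6LEI) = 6.115/EI
  θ_A0 = 48.47/EI,  θ_B0 = 45.42/EI
Flexibility coefficients: a unit moment at one end gives L/(3EI) there and L/(6EI) at the far end, so f₁₁ = f₂₂ = 1.167/EI and f₁₂ = f₂₁ = 0.5833/EI.
Compatibility — zero rotation at each built-in end:
  1.167 M_A + 0.5833 M_B = 48.47
  0.5833 M_A + 1.167 M_B = 45.42
Solving the pair gives M_A = 29.45 kN·m and M_B = 24.21 kN·m (hogging).

M_A = 29.45 kN·m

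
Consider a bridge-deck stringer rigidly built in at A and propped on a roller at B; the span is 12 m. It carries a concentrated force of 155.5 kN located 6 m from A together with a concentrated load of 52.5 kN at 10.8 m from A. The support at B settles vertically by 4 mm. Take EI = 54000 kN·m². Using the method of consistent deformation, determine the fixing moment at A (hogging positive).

M_A = 385.6 kN·m

Take the reaction at B as the redundant and release it; the primary structure is a cantilever fixed at A.
Downward deflection at the released point B due to the loads:
  point load 155.5 at a = 6: Pa²(3L − a)/(6EI) = 27990/EI
  point load 52.5 at a = 10.8: Pa²(3L − a)/(6EI) = 25719/EI
  δ_0 = 53709/EI
Tip deflection under a unit load at B: L³/(3EI) = 576/EI.
With EI = 54000 kN·m²: δ_0 = 0.99461 m and δ_{BB} = 0.010667 m/kN.
Compatibility — the beam at B must follow the support down by 0.004 m: δ_0 − R_B·δ_{BB} = 0.004, so R_B = (0.99461 − 0.004)/0.010667 = 92.87 kN.
Moment equilibrium about A: M_A = Σ(load moments about A) − R_B·L = 1500 − 92.87×12 = 385.6 kN·m.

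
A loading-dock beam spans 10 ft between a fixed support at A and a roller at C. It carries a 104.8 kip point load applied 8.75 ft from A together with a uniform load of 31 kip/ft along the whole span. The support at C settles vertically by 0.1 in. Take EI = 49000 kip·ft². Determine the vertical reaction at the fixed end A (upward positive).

Choose R_C as the redundant. The primary structure is the cantilever fixed at A.
Free-end deflection of the primary structure under the applied loading (downward +):
  point load 104.8 at a = 8.75: Pa²(3L − a)/(6EI) = 28417/EI
  UDL 31: wL⁴/(8EI) = 38750/EI
  δ_0 = 67167/EI
Flexibility coefficient — unit upward force at C: δ_{CC} = L³/(3EI) = 333.3/EI.
With EI = 49000 kip·ft²: δ_0 = 1.3708 ft and δ_{CC} = 0.006803 ft/kip.
Compatibility — the beam at C must follow the support down by 0.008333 ft: δ_0 − R_C·δ_{CC} = 0.008333, so R_C = (1.3708 − 0.008333)/0.006803 = 200.3 kip.
Vertical equilibrium: R_A = ΣP − R_C = 414.8 − 200.3 = 214.5 kip.

R_A = 214.5 kip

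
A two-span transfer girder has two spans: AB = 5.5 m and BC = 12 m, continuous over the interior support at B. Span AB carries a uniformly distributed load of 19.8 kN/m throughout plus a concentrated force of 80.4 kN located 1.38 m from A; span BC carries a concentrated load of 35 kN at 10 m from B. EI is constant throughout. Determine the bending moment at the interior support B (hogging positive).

Insert a hinge at B; M_B is the redundant, and each span becomes simply supported.
Rotations at B on the released spans (each span's end-slope, ×1/EI):
  span AB: UDL 19.8: wL³/(24EI) = 137.3/EI
  span AB: point load 80.4 at a = 1.38: Pab(L + a)/(6LEI) = 95.3/EI
  span BC: point load 35 at a = 10: Pab(L + b)/(6LEI) = 136.1/EI
  relative rotation θ_0 = (232.6 + 136.1)/EI = 368.7/EI
A unit hogging moment at B produces rotation L₁/(3EI) + L₂/(3EI) = 5.833/EI.
Compatibility: M_B·(L₁+L₂)/(3EI) = θ_0, giving M_B = 63.2 kN·m (hogging).

M_B = 63.2 kN·m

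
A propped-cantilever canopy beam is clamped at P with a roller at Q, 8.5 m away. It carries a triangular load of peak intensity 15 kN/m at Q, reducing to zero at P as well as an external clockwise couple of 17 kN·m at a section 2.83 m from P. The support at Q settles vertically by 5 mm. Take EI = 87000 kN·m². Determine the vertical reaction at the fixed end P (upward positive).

Release the roller at Q. Primary structure: cantilever fixed at P.
Downward deflection at the released point Q due to the loads:
  triangular load, peak 15 at the free end: 11w₀L⁴/(120EI) = 7178/EI
  clockwise couple 17 at a = 2.83: M₀a(2L − a)/(2EI) = 340.9/EI
  δ_0 = 7518/EI
Tip deflection under a unit load at Q: L³/(3EI) = 204.7/EI.
With EI = 87000 kN·m²: δ_0 = 0.086419 m and δ_{QQ} = 0.002353 m/kN.
Compatibility — the beam at Q must follow the support down by 0.005 m: δ_0 − R_Q·δ_{QQ} = 0.005, so R_Q = (0.086419 − 0.005)/0.002353 = 34.6 kN.
Vertical equilibrium: R_P = ΣP − R_Q = 63.75 − 34.6 = 29.15 kN.

R_P = 29.15 kN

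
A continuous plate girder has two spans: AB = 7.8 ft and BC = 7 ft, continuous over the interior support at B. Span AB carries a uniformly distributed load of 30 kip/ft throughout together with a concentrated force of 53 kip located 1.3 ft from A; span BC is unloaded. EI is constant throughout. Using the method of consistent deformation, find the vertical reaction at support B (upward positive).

R_B = 163.2 kip

Release continuity at B by inserting a hinge; the redundant is the internal moment M_B. The primary structure is two simply-supported spans AB and BC.
Discontinuity in slope at B on the released structure — sum the simple-span end rotations:
  span AB: UDL 30: wL³/(24EI) = 593.2/EI
  span AB: point load 53 at a = 1.3: Pab(L + a)/(6LEI) = 87.08/EI
  relative rotation θ_0 = (680.3 + 0)/EI = 680.3/EI
A unit hogging moment at B produces rotation L₁/(3EI) + L₂/(3EI) = 4.933/EI.
Slope continuity at B: θ_0 = M_B·4.933/EI, so M_B = 680.3/4.933 = 137.9 kip·ft (hogging).
Span AB, ΣM about A with M_B applied at B: R_B^{AB}·7.8 = 981.5 + 137.9, so R_B^{AB} = 143.5 kip and R_A = 287 − 143.5 = 143.5 kip.
Span BC, ΣM about C: R_B^{BC}·7 = 0 + 137.9, so R_B^{BC} = 19.7 kip and R_C = 0 − 19.7 = -19.7 kip.
R_B = 143.5 + 19.7 = 163.2 kip.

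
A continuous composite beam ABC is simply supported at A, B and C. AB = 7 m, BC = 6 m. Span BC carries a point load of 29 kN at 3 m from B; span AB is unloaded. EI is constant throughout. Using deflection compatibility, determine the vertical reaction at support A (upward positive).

Take M_B as the redundant. Released structure: two simple spans AB and BC with a hinge at B.
Rotations at B on the released spans (each span's end-slope, ×1/EI):
  span BC: point load 29 at a = 3: Pab(L + b)/(6LEI) = 65.25/EI
  relative rotation θ_0 = (0 + 65.25)/EI = 65.25/EI
A unit hogging moment at B produces rotation L₁/(3EI) + L₂/(3EI) = 4.333/EI.
Compatibility: M_B·(L₁+L₂)/(3EI) = θ_0, giving M_B = 15.06 kN·m (hogging).
Span AB, ΣM about A with M_B applied at B: R_B^{AB}·7 = 0 + 15.06, so R_B^{AB} = 2.151 kN and R_A = 0 − 2.151 = -2.151 kN.

R_A = -2.151 kN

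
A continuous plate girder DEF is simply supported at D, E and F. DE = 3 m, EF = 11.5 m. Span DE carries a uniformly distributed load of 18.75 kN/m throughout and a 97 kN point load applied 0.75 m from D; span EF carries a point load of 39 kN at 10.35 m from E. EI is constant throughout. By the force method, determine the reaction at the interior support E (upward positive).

R_E = 68.47 kN

Take M_E as the redundant. Released structure: two simple spans DE and EF with a hinge at E.
Discontinuity in slope at E on the released structure — sum the simple-span end rotations:
  span DE: UDL 18.75: wL³/(24EI) = 21.09/EI
  span DE: point load 97 at a = 0.75: Pab(L + a)/(6LEI) = 34.1/EI
  span EF: point load 39 at a = 10.35: Pab(L + b)/(6LEI) = 85.1/EI
  relative rotation θ_0 = (55.2 + 85.1)/EI = 140.3/EI
A unit hogging moment at E produces rotation L₁/(3EI) + L₂/(3EI) = 4.833/EI.
Compatibility: M_E·(L₁+L₂)/(3EI) = θ_0, giving M_E = 29.03 kN·m (hogging).
Span DE, ΣM about D with M_E applied at E: R_E^{DE}·3 = 157.1 + 29.03, so R_E^{DE} = 62.05 kN and R_D = 153.2 − 62.05 = 91.2 kN.
Span EF, ΣM about F: R_E^{EF}·11.5 = 44.85 + 29.03, so R_E^{EF} = 6.424 kN and R_F = 39 − 6.424 = 32.58 kN.
R_E = 62.05 + 6.424 = 68.47 kN.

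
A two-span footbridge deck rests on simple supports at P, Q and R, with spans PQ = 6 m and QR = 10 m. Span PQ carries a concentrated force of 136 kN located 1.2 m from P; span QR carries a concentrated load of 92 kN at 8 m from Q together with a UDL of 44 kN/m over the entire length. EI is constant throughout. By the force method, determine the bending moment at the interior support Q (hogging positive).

Release continuity at Q by inserting a hinge; the redundant is the internal moment M_Q. The primary structure is two simply-supported spans PQ and QR.
Rotations at Q on the released spans (each span's end-slope, ×1/EI):
  span PQ: point load 136 at a = 1.2: Pab(L + a)/(6LEI) = 156.7/EI
  span QR: point load 92 at a = 8: Pab(L + b)/(6LEI) = 294.4/EI
  span QR: UDL 44: wL³/(24EI) = 1833/EI
  relative rotation θ_0 = (156.7 + 2128)/EI = 2284/EI
A unit hogging moment at Q produces rotation L₁/(3EI) + L₂/(3EI) = 5.333/EI.
Slope continuity at Q: θ_0 = M_Q·5.333/EI, so M_Q = 2284/5.333 = 428.3 kN·m (hogging).

M_Q = 428.3 kN·m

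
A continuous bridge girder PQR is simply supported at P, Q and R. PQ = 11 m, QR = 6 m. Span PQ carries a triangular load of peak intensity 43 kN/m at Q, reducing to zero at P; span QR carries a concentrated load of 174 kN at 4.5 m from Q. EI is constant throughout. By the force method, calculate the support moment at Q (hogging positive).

Insert a hinge at Q; M_Q is the redundant, and each span becomes simply supported.
Rotations at Q on the released spans (each span's end-slope, ×1/EI):
  span PQ: triangular load, peak 43: w₀L³/(45EI) = 1272/EI
  span QR: point load 174 at a = 4.5: Pab(L + b)/(6LEI) = 244.7/EI
  relative rotation θ_0 = (1272 + 244.7)/EI = 1517/EI
A unit hogging moment at Q produces rotation L₁/(3EI) + L₂/(3EI) = 5.667/EI.
Slope continuity at Q: θ_0 = M_Q·5.667/EI, so M_Q = 1517/5.667 = 267.6 kN·m (hogging).

M_Q = 267.6 kN·m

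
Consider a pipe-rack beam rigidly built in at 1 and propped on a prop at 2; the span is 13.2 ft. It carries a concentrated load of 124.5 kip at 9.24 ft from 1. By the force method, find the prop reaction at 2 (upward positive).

Release the roller at 2. Primary structure: cantilever fixed at 1.
Primary-structure tip deflection at 2 by superposition:
  point load 124.5 at a = 9.24: Pa²(3L − a)/(6EI) = 53785/EI
Flexibility coefficient — unit upward force at 2: δ_{22} = L³/(3EI) = 766.7/EI.
The prop prevents deflection at 2: R_2 = δ_0/δ_{22} = 53785/766.7 = 70.16 kip.

R_2 = 70.16 kip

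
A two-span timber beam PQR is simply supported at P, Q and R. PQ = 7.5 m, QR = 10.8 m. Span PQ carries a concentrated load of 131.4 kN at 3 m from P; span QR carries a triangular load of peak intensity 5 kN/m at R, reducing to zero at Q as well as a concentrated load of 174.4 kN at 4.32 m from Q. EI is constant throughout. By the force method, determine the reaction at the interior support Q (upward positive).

R_Q = 234.3 kN

Take M_Q as the redundant. Released structure: two simple spans PQ and QR with a hinge at Q.
Discontinuity in slope at Q on the released structure — sum the simple-span end rotations:
  span PQ: point load 131.4 at a = 3: Pab(L + a)/(6LEI) = 413.9/EI
  span QR: triangular load, peak 5: 7w₀L³/(360EI) = 122.5/EI
  span QR: point load 174.4 at a = 4.32: Pab(L + b)/(6LEI) = 1302/EI
  relative rotation θ_0 = (413.9 + 1424)/EI = 1838/EI
A unit hogging moment at Q produces rotation L₁/(3EI) + L₂/(3EI) = 6.1/EI.
Slope continuity at Q: θ_0 = M_Q·6.1/EI, so M_Q = 1838/6.1 = 301.4 kN·m (hogging).
Span PQ, ΣM about P with M_Q applied at Q: R_Q^{PQ}·7.5 = 394.2 + 301.4, so R_Q^{PQ} = 92.74 kN and R_P = 131.4 − 92.74 = 38.66 kN.
Span QR, ΣM about R: R_Q^{QR}·10.8 = 1227 + 301.4, so R_Q^{QR} = 141.5 kN and R_R = 201.4 − 141.5 = 59.86 kN.
R_Q = 92.74 + 141.5 = 234.3 kN.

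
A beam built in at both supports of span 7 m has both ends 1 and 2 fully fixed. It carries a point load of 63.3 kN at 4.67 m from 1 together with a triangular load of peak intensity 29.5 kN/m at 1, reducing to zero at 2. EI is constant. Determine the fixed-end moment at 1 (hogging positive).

M_1 = 105 kN·m

Release both end moments; the primary structure is a simply-supported span 12 with redundants M_1 and M_2.
Simple-span end rotations at 1 and 2 under the given loads:
  at 1: point load 63.3 at a = 4.67: Pab(L + b)/(6LEI) = 153/EI
  at 2: point load 63.3 at a = 4.67: Pab(L + a)/(6LEI) = 191.4/EI
  at 1: triangular load, peak 29.5: w₀L³/(45EI) = 224.9/EI
  at 2: triangular load, peak 29.5: 7w₀L³/(360EI) = 196.7/EI
  θ_10 = 377.9/EI,  θ_20 = 388.1/EI
Flexibility coefficients: a unit moment at one end gives L/(3EI) there and L/(6EI) at the far end, so f₁₁ = f₂₂ = 2.333/EI and f₁₂ = f₂₁ = 1.167/EI.
Compatibility — zero rotation at each built-in end:
  2.333 M_1 + 1.167 M_2 = 377.9
  1.167 M_1 + 2.333 M_2 = 388.1
Solving the pair gives M_1 = 105 kN·m and M_2 = 113.8 kN·m (hogging).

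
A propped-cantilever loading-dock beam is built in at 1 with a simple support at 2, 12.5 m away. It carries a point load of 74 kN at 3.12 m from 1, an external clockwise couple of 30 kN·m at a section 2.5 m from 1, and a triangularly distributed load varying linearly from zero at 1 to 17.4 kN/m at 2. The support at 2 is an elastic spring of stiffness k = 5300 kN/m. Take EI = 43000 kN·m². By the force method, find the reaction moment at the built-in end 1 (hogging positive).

M_1 = 334.4 kN·m

Release the roller at 2. Primary structure: cantilever fixed at 1.
Deflection at 2 on the released cantilever, summing each load's contribution:
  point load 74 at a = 3.12: Pa²(3L − a)/(6EI) = 4128/EI
  clockwise couple 30 at a = 2.5: M₀a(2L − a)/(2EI) = 843.8/EI
  triangular load, peak 17.4 at the free end: 11w₀L⁴/(120EI) = 38940/EI
  δ_0 = 43912/EI
Tip deflection under a unit load at 2: L³/(3EI) = 651/EI.
With EI = 43000 kN·m²: δ_0 = 1.0212 m and δ_{22} = 0.015141 m/kN.
Compatibility — the spring shortens by R_2/k under the reaction it provides: δ_0 − R_2·δ_{22} = R_2/k. With 1/k = 0.000189 m/kN, R_2 = δ_0 / (δ_{22} + 1/k) = 1.0212 / (0.015141 + 0.000189) = 66.62 kN.
Moment equilibrium about 1: M_1 = Σ(load moments about 1) − R_2·L = 1167 − 66.62×12.5 = 334.4 kN·m.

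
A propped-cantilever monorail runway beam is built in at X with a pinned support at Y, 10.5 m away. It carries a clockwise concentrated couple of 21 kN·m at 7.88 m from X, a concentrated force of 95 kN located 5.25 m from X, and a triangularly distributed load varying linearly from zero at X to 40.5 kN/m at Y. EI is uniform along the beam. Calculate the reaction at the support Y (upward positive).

R_Y = 149.4 kN

Choose R_Y as the redundant. The primary structure is the cantilever fixed at X.
Free-end deflection of the primary structure under the applied loading (downward +):
  clockwise couple 21 at a = 7.88: M₀a(2L − a)/(2EI) = 1086/EI
  point load 95 at a = 5.25: Pa²(3L − a)/(6EI) = 11456/EI
  triangular load, peak 40.5 at the free end: 11w₀L⁴/(120EI) = 45126/EI
  δ_0 = 57667/EI
Flexibility coefficient — unit upward force at Y: δ_{YY} = L³/(3EI) = 385.9/EI.
Compatibility at Y: δ_0 − R_Y·δ_{YY} = 0, so R_Y = 57667/385.9 = 149.4 kN.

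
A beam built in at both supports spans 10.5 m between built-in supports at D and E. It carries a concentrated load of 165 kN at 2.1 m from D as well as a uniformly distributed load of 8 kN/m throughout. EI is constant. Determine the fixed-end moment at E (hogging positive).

M_E = 128.9 kN·m

Take the two fixed-end moments M_D, M_E as redundants; the released structure is the simple span DE.
On the primary (simply-supported) span, the end slopes from the loading are:
  at D: point load 165 at a = 2.1: Pab(L + b)/(6LEI) = 873.2/EI
  at E: point load 165 at a = 2.1: Pab(L + a)/(6LEI) = 582.1/EI
  at D: UDL 8: wL³/(24EI) = 385.9/EI
  at E: UDL 8: wL³/(24EI) = 385.9/EI
  θ_D0 = 1259/EI,  θ_E0 = 968/EI
Flexibility coefficients: a unit moment at one end gives L/(3EI) there and L/(6EI) at the far end, so f₁₁ = f₂₂ = 3.5/EI and f₁₂ = f₂₁ = 1.75/EI.
Compatibility — zero rotation at each built-in end:
  3.5 M_D + 1.75 M_E = 1259
  1.75 M_D + 3.5 M_E = 968
Solving the pair gives M_D = 295.3 kN·m and M_E = 128.9 kN·m (hogging).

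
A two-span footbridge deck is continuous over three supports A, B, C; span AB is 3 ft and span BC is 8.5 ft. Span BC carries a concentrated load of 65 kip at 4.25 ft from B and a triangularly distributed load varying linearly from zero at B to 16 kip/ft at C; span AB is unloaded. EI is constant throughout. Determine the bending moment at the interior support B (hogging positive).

Release continuity at B by inserting a hinge; the redundant is the internal moment M_B. The primary structure is two simply-supported spans AB and BC.
End slopes at the hinge B, treating each span as simply supported:
  span BC: point load 65 at a = 4.25: Pab(L + b)/(6LEI) = 293.5/EI
  span BC: triangular load, peak 16: 7w₀L³/(360EI) = 191.1/EI
  relative rotation θ_0 = (0 + 484.6)/EI = 484.6/EI
A unit hogging moment at B produces rotation L₁/(3EI) + L₂/(3EI) = 3.833/EI.
Compatibility: M_B·(L₁+L₂)/(3EI) = θ_0, giving M_B = 126.4 kip·ft (hogging).

M_B = 126.4 kip·ft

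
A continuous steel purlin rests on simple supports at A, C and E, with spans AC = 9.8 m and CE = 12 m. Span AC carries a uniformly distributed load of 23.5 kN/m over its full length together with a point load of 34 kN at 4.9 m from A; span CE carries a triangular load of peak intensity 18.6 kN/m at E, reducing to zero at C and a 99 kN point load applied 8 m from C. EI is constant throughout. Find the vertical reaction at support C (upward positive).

Release continuity at C by inserting a hinge; the redundant is the internal moment M_C. The primary structure is two simply-supported spans AC and CE.
Discontinuity in slope at C on the released structure — sum the simple-span end rotations:
  span AC: UDL 23.5: wL³/(24EI) = 921.6/EI
  span AC: point load 34 at a = 4.9: Pab(L + a)/(6LEI) = 204.1/EI
  span CE: triangular load, peak 18.6: 7w₀L³/(360EI) = 625/EI
  span CE: point load 99 at a = 8: Pab(L + b)/(6LEI) = 704/EI
  relative rotation θ_0 = (1126 + 1329)/EI = 2455/EI
A unit hogging moment at C produces rotation L₁/(3EI) + L₂/(3EI) = 7.267/EI.
Slope continuity at C: θ_0 = M_C·7.267/EI, so M_C = 2455/7.267 = 337.8 kN·m (hogging).
Span AC, ΣM about A with M_C applied at C: R_C^{AC}·9.8 = 1295 + 337.8, so R_C^{AC} = 166.6 kN and R_A = 264.3 − 166.6 = 97.68 kN.
Span CE, ΣM about E: R_C^{CE}·12 = 842.4 + 337.8, so R_C^{CE} = 98.35 kN and R_E = 210.6 − 98.35 = 112.3 kN.
R_C = 166.6 + 98.35 = 265 kN.

R_C = 265 kN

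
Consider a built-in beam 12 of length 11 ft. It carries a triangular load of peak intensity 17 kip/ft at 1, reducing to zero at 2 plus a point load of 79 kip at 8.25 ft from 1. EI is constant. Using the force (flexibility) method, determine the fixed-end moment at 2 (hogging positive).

M_2 = 190.8 kip·ft

Release both end moments; the primary structure is a simply-supported span 12 with redundants M_1 and M_2.
End rotations of the released simple span under the applied load (×1/EI):
  at 1: triangular load, peak 17: w₀L³/(45EI) = 502.8/EI
  at 2: triangular load, peak 17: 7w₀L³/(360EI) = 440/EI
  at 1: point load 79 at a = 8.25: Pab(L + b)/(6LEI) = 373.4/EI
  at 2: point load 79 at a = 8.25: Pab(L + a)/(6LEI) = 522.8/EI
  θ_10 = 876.2/EI,  θ_20 = 962.7/EI
Flexibility coefficients: a unit moment at one end gives L/(3EI) there and L/(6EI) at the far end, so f₁₁ = f₂₂ = 3.667/EI and f₁₂ = f₂₁ = 1.833/EI.
Compatibility — zero rotation at each built-in end:
  3.667 M_1 + 1.833 M_2 = 876.2
  1.833 M_1 + 3.667 M_2 = 962.7
Solving the pair gives M_1 = 143.6 kip·ft and M_2 = 190.8 kip·ft (hogging).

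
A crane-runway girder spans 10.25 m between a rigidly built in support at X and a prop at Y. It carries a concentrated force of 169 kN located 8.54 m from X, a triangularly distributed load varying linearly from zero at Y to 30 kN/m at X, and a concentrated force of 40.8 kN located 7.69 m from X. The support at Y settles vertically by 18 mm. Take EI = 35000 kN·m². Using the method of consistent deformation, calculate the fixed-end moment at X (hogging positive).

Remove the prop at Y; the released (primary) structure is a cantilever built in at X.
Deflection at Y on the released cantilever, summing each load's contribution:
  point load 169 at a = 8.54: Pa²(3L − a)/(6EI) = 45625/EI
  triangular load, peak 30 at the fixed end: w₀L⁴/(30EI) = 11038/EI
  point load 40.8 at a = 7.69: Pa²(3L − a)/(6EI) = 9273/EI
  δ_0 = 65936/EI
Flexibility coefficient — unit upward force at Y: δ_{YY} = L³/(3EI) = 359/EI.
With EI = 35000 kN·m²: δ_0 = 1.8839 m and δ_{YY} = 0.010256 m/kN.
Compatibility — the beam at Y must follow the support down by 0.018 m: δ_0 − R_Y·δ_{YY} = 0.018, so R_Y = (1.8839 − 0.018)/0.010256 = 181.9 kN.
Moment equilibrium about X: M_X = Σ(load moments about X) − R_Y·L = 2282 − 181.9×10.25 = 417.6 kN·m.

M_X = 417.6 kN·m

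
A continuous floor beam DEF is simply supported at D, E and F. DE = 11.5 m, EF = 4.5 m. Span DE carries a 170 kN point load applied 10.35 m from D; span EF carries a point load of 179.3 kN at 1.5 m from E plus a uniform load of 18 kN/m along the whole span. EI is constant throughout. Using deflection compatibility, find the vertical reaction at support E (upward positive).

Take M_E as the redundant. Released structure: two simple spans DE and EF with a hinge at E.
End slopes at the hinge E, treating each span as simply supported:
  span DE: point load 170 at a = 10.35: Pab(L + a)/(6LEI) = 640.8/EI
  span EF: point load 179.3 at a = 1.5: Pab(L + b)/(6LEI) = 224.1/EI
  span EF: UDL 18: wL³/(24EI) = 68.34/EI
  relative rotation θ_0 = (640.8 + 292.5)/EI = 933.2/EI
A unit hogging moment at E produces rotation L₁/(3EI) + L₂/(3EI) = 5.333/EI.
Compatibility: M_E·(L₁+L₂)/(3EI) = θ_0, giving M_E = 175 kN·m (hogging).
Span DE, ΣM about D with M_E applied at E: R_E^{DE}·11.5 = 1760 + 175, so R_E^{DE} = 168.2 kN and R_D = 170 − 168.2 = 1.784 kN.
Span EF, ΣM about F: R_E^{EF}·4.5 = 720.1 + 175, so R_E^{EF} = 198.9 kN and R_F = 260.3 − 198.9 = 61.38 kN.
R_E = 168.2 + 198.9 = 367.1 kN.

R_E = 367.1 kN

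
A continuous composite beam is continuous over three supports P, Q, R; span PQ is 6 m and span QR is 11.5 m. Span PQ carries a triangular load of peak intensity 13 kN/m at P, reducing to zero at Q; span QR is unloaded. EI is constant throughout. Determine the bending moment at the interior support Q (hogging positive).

Insert a hinge at Q; M_Q is the redundant, and each span becomes simply supported.
Rotations at Q on the released spans (each span's end-slope, ×1/EI):
  span PQ: triangular load, peak 13: 7w₀L³/(360EI) = 54.6/EI
  relative rotation θ_0 = (54.6 + 0)/EI = 54.6/EI
A unit hogging moment at Q produces rotation L₁/(3EI) + L₂/(3EI) = 5.833/EI.
Compatibility: M_Q·(L₁+L₂)/(3EI) = θ_0, giving M_Q = 9.36 kN·m (hogging).

M_Q = 9.36 kN·m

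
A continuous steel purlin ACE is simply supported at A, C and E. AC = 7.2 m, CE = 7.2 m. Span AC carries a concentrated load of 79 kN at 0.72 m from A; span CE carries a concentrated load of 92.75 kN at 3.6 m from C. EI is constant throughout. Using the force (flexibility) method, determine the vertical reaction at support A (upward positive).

Take M_C as the redundant. Released structure: two simple spans AC and CE with a hinge at C.
Discontinuity in slope at C on the released structure — sum the simple-span end rotations:
  span AC: point load 79 at a = 0.72: Pab(L + a)/(6LEI) = 67.57/EI
  span CE: point load 92.75 at a = 3.6: Pab(L + b)/(6LEI) = 300.5/EI
  relative rotation θ_0 = (67.57 + 300.5)/EI = 368.1/EI
A unit hogging moment at C produces rotation L₁/(3EI) + L₂/(3EI) = 4.8/EI.
Slope continuity at C: θ_0 = M_C·4.8/EI, so M_C = 368.1/4.8 = 76.68 kN·m (hogging).
Span AC, ΣM about A with M_C applied at C: R_C^{AC}·7.2 = 56.88 + 76.68, so R_C^{AC} = 18.55 kN and R_A = 79 − 18.55 = 60.45 kN.

R_A = 60.45 kN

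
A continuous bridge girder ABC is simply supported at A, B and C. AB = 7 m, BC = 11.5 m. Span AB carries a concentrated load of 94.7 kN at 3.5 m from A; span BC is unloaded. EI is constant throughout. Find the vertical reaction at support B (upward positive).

Insert a hinge at B; M_B is the redundant, and each span becomes simply supported.
Discontinuity in slope at B on the released structure — sum the simple-span end rotations:
  span AB: point load 94.7 at a = 3.5: Pab(L + a)/(6LEI) = 290/EI
  relative rotation θ_0 = (290 + 0)/EI = 290/EI
A unit hogging moment at B produces rotation L₁/(3EI) + L₂/(3EI) = 6.167/EI.
Compatibility: M_B·(L₁+L₂)/(3EI) = θ_0, giving M_B = 47.03 kN·m (hogging).
Span AB, ΣM about A with M_B applied at B: R_B^{AB}·7 = 331.4 + 47.03, so R_B^{AB} = 54.07 kN and R_A = 94.7 − 54.07 = 40.63 kN.
Span BC, ΣM about C: R_B^{BC}·11.5 = 0 + 47.03, so R_B^{BC} = 4.09 kN and R_C = 0 − 4.09 = -4.09 kN.
R_B = 54.07 + 4.09 = 58.16 kN.

R_B = 58.16 kN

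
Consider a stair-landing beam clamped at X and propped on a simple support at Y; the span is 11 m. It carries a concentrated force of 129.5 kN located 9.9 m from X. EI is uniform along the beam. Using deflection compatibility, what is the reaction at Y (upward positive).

R_Y = 110.1 kN

Take the reaction at Y as the redundant and release it; the primary structure is a cantilever fixed at X.
Deflection at Y on the released cantilever, summing each load's contribution:
  point load 129.5 at a = 9.9: Pa²(3L − a)/(6EI) = 48865/EI
Flexibility coefficient — unit upward force at Y: δ_{YY} = L³/(3EI) = 443.7/EI.
The prop prevents deflection at Y: R_Y = δ_0/δ_{YY} = 48865/443.7 = 110.1 kN.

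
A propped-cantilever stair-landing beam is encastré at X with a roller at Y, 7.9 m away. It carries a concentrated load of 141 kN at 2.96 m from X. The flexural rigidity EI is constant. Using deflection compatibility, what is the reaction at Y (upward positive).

R_Y = 25.98 kN

Take the reaction at Y as the redundant and release it; the primary structure is a cantilever fixed at X.
Free-end deflection of the primary structure under the applied loading (downward +):
  point load 141 at a = 2.96: Pa²(3L − a)/(6EI) = 4270/EI
Tip deflection under a unit load at Y: L³/(3EI) = 164.3/EI.
Compatibility at Y: δ_0 − R_Y·δ_{YY} = 0, so R_Y = 4270/164.3 = 25.98 kN.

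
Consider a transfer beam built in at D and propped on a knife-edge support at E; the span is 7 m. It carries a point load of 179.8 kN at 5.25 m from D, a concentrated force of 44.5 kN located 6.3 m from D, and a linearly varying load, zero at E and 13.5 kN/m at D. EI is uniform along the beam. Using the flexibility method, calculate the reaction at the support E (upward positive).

Remove the prop at E; the released (primary) structure is a cantilever built in at D.
Downward deflection at the released point E due to the loads:
  point load 179.8 at a = 5.25: Pa²(3L − a)/(6EI) = 13009/EI
  point load 44.5 at a = 6.3: Pa²(3L − a)/(6EI) = 4327/EI
  triangular load, peak 13.5 at the fixed end: w₀L⁴/(30EI) = 1080/EI
  δ_0 = 18416/EI
Tip deflection under a unit load at E: L³/(3EI) = 114.3/EI.
The prop prevents deflection at E: R_E = δ_0/δ_{EE} = 18416/114.3 = 161.1 kN.

R_E = 161.1 kN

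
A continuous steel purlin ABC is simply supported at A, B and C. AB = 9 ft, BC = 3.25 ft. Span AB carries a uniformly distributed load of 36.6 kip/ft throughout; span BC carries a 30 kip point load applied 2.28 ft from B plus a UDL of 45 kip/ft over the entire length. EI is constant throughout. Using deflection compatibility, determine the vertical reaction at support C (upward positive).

R_C = 4.467 kip

Take M_B as the redundant. Released structure: two simple spans AB and BC with a hinge at B.
Rotations at B on the released spans (each span's end-slope, ×1/EI):
  span AB: UDL 36.6: wL³/(24EI) = 1112/EI
  span BC: point load 30 at a = 2.28: Pab(L + b)/(6LEI) = 14.36/EI
  span BC: UDL 45: wL³/(24EI) = 64.37/EI
  relative rotation θ_0 = (1112 + 78.72)/EI = 1190/EI
A unit hogging moment at B produces rotation L₁/(3EI) + L₂/(3EI) = 4.083/EI.
Compatibility: M_B·(L₁+L₂)/(3EI) = θ_0, giving M_B = 291.5 kip·ft (hogging).
Span BC, ΣM about C: R_B^{BC}·3.25 = 266.8 + 291.5, so R_B^{BC} = 171.8 kip and R_C = 176.2 − 171.8 = 4.467 kip.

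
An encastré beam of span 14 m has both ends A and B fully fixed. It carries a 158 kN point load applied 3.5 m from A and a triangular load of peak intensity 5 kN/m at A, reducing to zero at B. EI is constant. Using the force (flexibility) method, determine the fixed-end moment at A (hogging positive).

Take the two fixed-end moments M_A, M_B as redundants; the released structure is the simple span AB.
Simple-span end rotations at A and B under the given loads:
  at A: point load 158 at a = 3.5: Pab(L + b)/(6LEI) = 1694/EI
  at B: point load 158 at a = 3.5: Pab(L + a)/(6LEI) = 1210/EI
  at A: triangular load, peak 5: w₀L³/(45EI) = 304.9/EI
  at B: triangular load, peak 5: 7w₀L³/(360EI) = 266.8/EI
  θ_A0 = 1998/EI,  θ_B0 = 1476/EI
Flexibility coefficients: a unit moment at one end gives L/(3EI) there and L/(6EI) at the far end, so f₁₁ = f₂₂ = 4.667/EI and f₁₂ = f₂₁ = 2.333/EI.
Compatibility — zero rotation at each built-in end:
  4.667 M_A + 2.333 M_B = 1998
  2.333 M_A + 4.667 M_B = 1476
Solving the pair gives M_A = 360.1 kN·m and M_B = 136.4 kN·m (hogging).

M_A = 360.1 kN·m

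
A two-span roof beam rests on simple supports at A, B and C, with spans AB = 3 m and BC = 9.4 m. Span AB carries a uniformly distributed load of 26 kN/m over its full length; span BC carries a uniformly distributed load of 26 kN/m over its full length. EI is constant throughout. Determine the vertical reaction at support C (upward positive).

Take M_B as the redundant. Released structure: two simple spans AB and BC with a hinge at B.
Discontinuity in slope at B on the released structure — sum the simple-span end rotations:
  span AB: UDL 26: wL³/(24EI) = 29.25/EI
  span BC: UDL 26: wL³/(24EI) = 899.8/EI
  relative rotation θ_0 = (29.25 + 899.8)/EI = 929/EI
A unit hogging moment at B produces rotation L₁/(3EI) + L₂/(3EI) = 4.133/EI.
Compatibility: M_B·(L₁+L₂)/(3EI) = θ_0, giving M_B = 224.8 kN·m (hogging).
Span BC, ΣM about C: R_B^{BC}·9.4 = 1149 + 224.8, so R_B^{BC} = 146.1 kN and R_C = 244.4 − 146.1 = 98.29 kN.

R_C = 98.29 kN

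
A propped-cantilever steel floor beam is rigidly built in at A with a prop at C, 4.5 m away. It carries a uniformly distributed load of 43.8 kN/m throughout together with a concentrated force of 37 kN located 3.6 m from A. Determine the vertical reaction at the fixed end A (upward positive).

R_A = 134.1 kN

Release the roller at C. Primary structure: cantilever fixed at A.
Free-end deflection of the primary structure under the applied loading (downward +):
  UDL 43.8: wL⁴/(8EI) = 2245/EI
  point load 37 at a = 3.6: Pa²(3L − a)/(6EI) = 791.2/EI
  δ_0 = 3036/EI
Flexibility coefficient — unit upward force at C: δ_{CC} = L³/(3EI) = 30.38/EI.
Compatibility at C: δ_0 − R_C·δ_{CC} = 0, so R_C = 3036/30.38 = 99.96 kN.
Vertical equilibrium: R_A = ΣP − R_C = 234.1 − 99.96 = 134.1 kN.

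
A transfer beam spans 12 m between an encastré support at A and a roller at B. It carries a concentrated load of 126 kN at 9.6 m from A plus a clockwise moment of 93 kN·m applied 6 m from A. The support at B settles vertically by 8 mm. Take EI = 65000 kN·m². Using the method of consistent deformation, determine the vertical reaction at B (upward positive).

R_B = 96.52 kN

Take the reaction at B as the redundant and release it; the primary structure is a cantilever fixed at A.
Deflection at B on the released cantilever, summing each load's contribution:
  point load 126 at a = 9.6: Pa²(3L − a)/(6EI) = 51094/EI
  clockwise couple 93 at a = 6: M₀a(2L − a)/(2EI) = 5022/EI
  δ_0 = 56116/EI
Flexibility coefficient — unit upward force at B: δ_{BB} = L³/(3EI) = 576/EI.
With EI = 65000 kN·m²: δ_0 = 0.86332 m and δ_{BB} = 0.008862 m/kN.
Compatibility — the beam at B must follow the support down by 0.008 m: δ_0 − R_B·δ_{BB} = 0.008, so R_B = (0.86332 − 0.008)/0.008862 = 96.52 kN.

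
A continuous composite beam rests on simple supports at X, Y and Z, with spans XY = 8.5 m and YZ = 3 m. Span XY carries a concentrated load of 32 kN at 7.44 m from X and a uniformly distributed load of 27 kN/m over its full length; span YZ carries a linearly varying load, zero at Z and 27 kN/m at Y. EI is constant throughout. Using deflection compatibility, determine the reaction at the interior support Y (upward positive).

Insert a hinge at Y; M_Y is the redundant, and each span becomes simply supported.
End slopes at the hinge Y, treating each span as simply supported:
  span XY: point load 32 at a = 7.44: Pab(L + a)/(6LEI) = 78.88/EI
  span XY: UDL 27: wL³/(24EI) = 690.9/EI
  span YZ: triangular load, peak 27: w₀L³/(45EI) = 16.2/EI
  relative rotation θ_0 = (769.8 + 16.2)/EI = 786/EI
A unit hogging moment at Y produces rotation L₁/(3EI) + L₂/(3EI) = 3.833/EI.
Compatibility: M_Y·(L₁+L₂)/(3EI) = θ_0, giving M_Y = 205 kN·m (hogging).
Span XY, ΣM about X with M_Y applied at Y: R_Y^{XY}·8.5 = 1213 + 205, so R_Y^{XY} = 166.9 kN and R_X = 261.5 − 166.9 = 94.62 kN.
Span YZ, ΣM about Z: R_Y^{YZ}·3 = 81 + 205, so R_Y^{YZ} = 95.34 kN and R_Z = 40.5 − 95.34 = -54.84 kN.
R_Y = 166.9 + 95.34 = 262.2 kN.

R_Y = 262.2 kN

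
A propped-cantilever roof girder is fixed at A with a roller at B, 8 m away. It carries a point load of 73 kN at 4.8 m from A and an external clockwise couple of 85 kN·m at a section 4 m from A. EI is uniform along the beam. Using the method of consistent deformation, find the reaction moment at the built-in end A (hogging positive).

Release the roller at B. Primary structure: cantilever fixed at A.
Primary-structure tip deflection at B by superposition:
  point load 73 at a = 4.8: Pa²(3L − a)/(6EI) = 5382/EI
  clockwise couple 85 at a = 4: M₀a(2L − a)/(2EI) = 2040/EI
  δ_0 = 7422/EI
Tip deflection under a unit load at B: L³/(3EI) = 170.7/EI.
Compatibility at B: δ_0 − R_B·δ_{BB} = 0, so R_B = 7422/170.7 = 43.49 kN.
Moment equilibrium about A: M_A = Σ(load moments about A) − R_B·L = 435.4 − 43.49×8 = 87.49 kN·m.

M_A = 87.49 kN·m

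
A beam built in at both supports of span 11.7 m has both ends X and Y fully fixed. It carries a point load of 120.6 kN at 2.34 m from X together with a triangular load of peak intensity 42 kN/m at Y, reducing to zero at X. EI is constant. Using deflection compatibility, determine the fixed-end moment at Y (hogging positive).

M_Y = 332.6 kN·m

Release both end moments; the primary structure is a simply-supported span XY with redundants M_X and M_Y.
Simple-span end rotations at X and Y under the given loads:
  at X: point load 120.6 at a = 2.34: Pab(L + b)/(6LEI) = 792.4/EI
  at Y: point load 120.6 at a = 2.34: Pab(L + a)/(6LEI) = 528.3/EI
  at X: triangular load, peak 42: 7w₀L³/(360EI) = 1308/EI
  at Y: triangular load, peak 42: w₀L³/(45EI) = 1495/EI
  θ_X0 = 2100/EI,  θ_Y0 = 2023/EI
Flexibility coefficients: a unit moment at one end gives L/(3EI) there and L/(6EI) at the far end, so f₁₁ = f₂₂ = 3.9/EI and f₁₂ = f₂₁ = 1.95/EI.
Compatibility — zero rotation at each built-in end:
  3.9 M_X + 1.95 M_Y = 2100
  1.95 M_X + 3.9 M_Y = 2023
Solving the pair gives M_X = 372.3 kN·m and M_Y = 332.6 kN·m (hogging).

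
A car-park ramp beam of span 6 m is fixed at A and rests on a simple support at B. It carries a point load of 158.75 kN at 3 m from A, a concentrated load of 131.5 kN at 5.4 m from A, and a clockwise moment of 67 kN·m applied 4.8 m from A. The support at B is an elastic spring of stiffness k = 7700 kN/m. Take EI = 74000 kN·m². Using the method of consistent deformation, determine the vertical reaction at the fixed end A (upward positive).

Release the roller at B. Primary structure: cantilever fixed at A.
Free-end deflection of the primary structure under the applied loading (downward +):
  point load 158.75 at a = 3: Pa²(3L − a)/(6EI) = 3572/EI
  point load 131.5 at a = 5.4: Pa²(3L − a)/(6EI) = 8053/EI
  clockwise couple 67 at a = 4.8: M₀a(2L − a)/(2EI) = 1158/EI
  δ_0 = 12782/EI
Flexibility coefficient — unit upward force at B: δ_{BB} = L³/(3EI) = 72/EI.
With EI = 74000 kN·m²: δ_0 = 0.17273 m and δ_{BB} = 0.000973 m/kN.
Compatibility — the spring shortens by R_B/k under the reaction it provides: δ_0 − R_B·δ_{BB} = R_B/k. With 1/k = 0.00013 m/kN, R_B = δ_0 / (δ_{BB} + 1/k) = 0.17273 / (0.000973 + 0.00013) = 156.6 kN.
Vertical equilibrium: R_A = ΣP − R_B = 290.2 − 156.6 = 133.6 kN.

R_A = 133.6 kN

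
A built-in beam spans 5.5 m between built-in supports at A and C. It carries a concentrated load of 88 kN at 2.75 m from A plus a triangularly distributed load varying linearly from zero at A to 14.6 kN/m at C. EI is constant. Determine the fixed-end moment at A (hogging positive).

Take the two fixed-end moments M_A, M_C as redundants; the released structure is the simple span AC.
End rotations of the released simple span under the applied load (×1/EI):
  at A: point load 88 at a = 2.75: Pab(L + b)/(6LEI) = 166.4/EI
  at C: point load 88 at a = 2.75: Pab(L + a)/(6LEI) = 166.4/EI
  at A: triangular load, peak 14.6: 7w₀L³/(360EI) = 47.23/EI
  at C: triangular load, peak 14.6: w₀L³/(45EI) = 53.98/EI
  θ_A0 = 213.6/EI,  θ_C0 = 220.4/EI
Flexibility coefficients: a unit moment at one end gives L/(3EI) there and L/(6EI) at the far end, so f₁₁ = f₂₂ = 1.833/EI and f₁₂ = f₂₁ = 0.9167/EI.
Compatibility — zero rotation at each built-in end:
  1.833 M_A + 0.9167 M_C = 213.6
  0.9167 M_A + 1.833 M_C = 220.4
Solving the pair gives M_A = 75.22 kN·m and M_C = 82.58 kN·m (hogging).

M_A = 75.22 kN·m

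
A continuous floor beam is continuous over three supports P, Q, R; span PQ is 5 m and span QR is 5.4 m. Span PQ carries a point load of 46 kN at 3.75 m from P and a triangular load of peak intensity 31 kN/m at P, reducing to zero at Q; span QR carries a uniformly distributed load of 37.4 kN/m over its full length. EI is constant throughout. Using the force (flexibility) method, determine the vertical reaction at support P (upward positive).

Insert a hinge at Q; M_Q is the redundant, and each span becomes simply supported.
Discontinuity in slope at Q on the released structure — sum the simple-span end rotations:
  span PQ: point load 46 at a = 3.75: Pab(L + a)/(6LEI) = 62.89/EI
  span PQ: triangular load, peak 31: 7w₀L³/(360EI) = 75.35/EI
  span QR: UDL 37.4: wL³/(24EI) = 245.4/EI
  relative rotation θ_0 = (138.2 + 245.4)/EI = 383.6/EI
A unit hogging moment at Q produces rotation L₁/(3EI) + L₂/(3EI) = 3.467/EI.
Slope continuity at Q: θ_0 = M_Q·3.467/EI, so M_Q = 383.6/3.467 = 110.7 kN·m (hogging).
Span PQ, ΣM about P with M_Q applied at Q: R_Q^{PQ}·5 = 301.7 + 110.7, so R_Q^{PQ} = 82.47 kN and R_P = 123.5 − 82.47 = 41.03 kN.

R_P = 41.03 kN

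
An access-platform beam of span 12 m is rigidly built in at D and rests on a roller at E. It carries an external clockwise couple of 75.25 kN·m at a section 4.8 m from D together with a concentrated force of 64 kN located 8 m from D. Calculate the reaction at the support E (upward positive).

R_E = 39.21 kN

Remove the prop at E; the released (primary) structure is a cantilever built in at D.
Primary-structure tip deflection at E by superposition:
  clockwise couple 75.25 at a = 4.8: M₀a(2L − a)/(2EI) = 3468/EI
  point load 64 at a = 8: Pa²(3L − a)/(6EI) = 19115/EI
  δ_0 = 22582/EI
Tip deflection under a unit load at E: L³/(3EI) = 576/EI.
Compatibility at E: δ_0 − R_E·δ_{EE} = 0, so R_E = 22582/576 = 39.21 kN.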